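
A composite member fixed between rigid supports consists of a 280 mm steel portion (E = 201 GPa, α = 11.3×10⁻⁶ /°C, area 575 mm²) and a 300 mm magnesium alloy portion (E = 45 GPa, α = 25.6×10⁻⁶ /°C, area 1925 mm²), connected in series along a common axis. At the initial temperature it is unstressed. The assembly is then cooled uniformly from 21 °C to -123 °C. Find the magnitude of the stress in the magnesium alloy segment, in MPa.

σ ≈ 138 MPa (tensile)

If the supports were absent, the total length change would be Σ αᵢΔT Lᵢ = 11.3×10⁻⁶×144×280 + 25.6×10⁻⁶×144×300 = 1.562 mm.
The rigid supports impose zero overall length change; the single axial force P common to all segments must satisfy P Σ Lᵢ/(AᵢEᵢ) = δ_free.
Σ Lᵢ/(AᵢEᵢ) = 280/(575×201×10³) + 300/(1925×45×10³) = 5.886×10⁻⁶ mm/N.
Hence P = δ_free / Σ(L/AE) = 1.562/5.886×10⁻⁶ = 265.3 kN (tensile).
σ_{magnesium alloy} = P / A = 265300 / 1925 = 137.8 MPa.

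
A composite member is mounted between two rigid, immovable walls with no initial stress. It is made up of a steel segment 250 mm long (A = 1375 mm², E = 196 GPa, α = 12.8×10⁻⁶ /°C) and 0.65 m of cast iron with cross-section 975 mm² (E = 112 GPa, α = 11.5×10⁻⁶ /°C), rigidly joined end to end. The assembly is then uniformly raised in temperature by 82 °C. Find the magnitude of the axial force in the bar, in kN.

P ≈ 127 kN (compressive)

If the supports were absent, the total length change would be Σ αᵢΔT Lᵢ = 12.8×10⁻⁶×82×250 + 11.5×10⁻⁶×82×650 = 0.8753 mm.
Since the ends are fixed, an axial force P builds up, equal in every segment, with P · Σ Lᵢ/(AᵢEᵢ) = δ_free.
The series flexibility is Σ Lᵢ/(AᵢEᵢ) = 250/(1375×196×10³) + 650/(975×112×10³) = 6.88×10⁻⁶ mm/N.
P = 0.8753 / 6.88×10⁻⁶ = 127200 N = 127.2 kN, compressive.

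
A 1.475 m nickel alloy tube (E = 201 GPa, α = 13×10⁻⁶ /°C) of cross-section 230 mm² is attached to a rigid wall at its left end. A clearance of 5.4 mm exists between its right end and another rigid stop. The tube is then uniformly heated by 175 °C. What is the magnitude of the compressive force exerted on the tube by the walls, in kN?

P ≈ 0 kN

Unrestrained expansion: δ_free = αΔT L = 13×10⁻⁶ × 175 × 1475 = 3.356 mm.
This is smaller than the 5.4 mm clearance, so the tube expands freely without reaching the stop — the stress is zero.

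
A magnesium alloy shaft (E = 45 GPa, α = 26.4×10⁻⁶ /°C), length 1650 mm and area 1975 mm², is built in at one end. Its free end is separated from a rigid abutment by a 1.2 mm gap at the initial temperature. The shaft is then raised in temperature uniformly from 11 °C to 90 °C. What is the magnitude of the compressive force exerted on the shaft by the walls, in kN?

If the wall were absent the shaft would grow by αΔT L = 26.4×10⁻⁶ × 79 × 1650 = 3.441 mm.
The gap closes (δ_free > 1.2 mm) and the wall then resists a further 3.441 − 1.2 = 2.241 mm of expansion.
Compatibility: PL/(AE) = 2.241 mm, so σ = P/A = E × (2.241/1650) = 61.12 MPa.
Force on the wall = σA = 61.12 × 1975 mm² = 120.7 kN.

P ≈ 121 kN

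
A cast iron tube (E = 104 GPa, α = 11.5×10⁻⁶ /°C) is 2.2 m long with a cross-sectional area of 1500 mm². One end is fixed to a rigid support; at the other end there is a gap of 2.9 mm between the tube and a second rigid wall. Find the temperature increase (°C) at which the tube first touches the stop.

ΔT ≈ 115 °C

The gap closes when αΔT L = 2.9 mm, since the tube is still unstressed at that instant.
So ΔT = g/(αL) = 2.9/(11.5×10⁻⁶ × 2200) = 114.6 °C.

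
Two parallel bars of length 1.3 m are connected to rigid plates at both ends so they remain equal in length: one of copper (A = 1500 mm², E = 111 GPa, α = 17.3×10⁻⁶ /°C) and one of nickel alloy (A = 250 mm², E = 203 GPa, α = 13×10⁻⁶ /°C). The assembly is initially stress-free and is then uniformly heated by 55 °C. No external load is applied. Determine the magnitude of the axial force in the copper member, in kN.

Both members must finish at the same length. With the larger α, the copper tends to over-expand; the plates restrain it, putting the copper in compression and the nickel alloy in tension. With no external load the two internal forces are equal and opposite, magnitude P.
Equating the net (thermal + elastic) strains gives |α₁ − α₂|·ΔT = P·[1/(A₁E₁) + 1/(A₂E₂)].
|α₁ − α₂|·ΔT = 4.3×10⁻⁶ × 55 = 0.0002365.
1/(A₁E₁) + 1/(A₂E₂) = 1/(1500×111×10³) + 1/(250×203×10³) = 2.571×10⁻⁸ N⁻¹.
So P = 0.0002365 / 2.571×10⁻⁸ = 9.199 kN.

P ≈ 9.2 kN (compressive in the copper)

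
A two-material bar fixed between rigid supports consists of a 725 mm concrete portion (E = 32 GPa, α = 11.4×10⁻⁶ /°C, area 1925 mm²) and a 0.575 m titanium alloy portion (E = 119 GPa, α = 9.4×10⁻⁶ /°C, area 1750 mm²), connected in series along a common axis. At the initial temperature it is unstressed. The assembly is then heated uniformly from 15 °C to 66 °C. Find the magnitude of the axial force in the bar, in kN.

P ≈ 48 kN (compressive)

If the supports were absent, the total length change would be Σ αᵢΔT Lᵢ = 11.4×10⁻⁶×51×725 + 9.4×10⁻⁶×51×575 = 0.6972 mm.
The walls prevent any net length change, so an axial force P (same in every segment) develops. Compatibility: P · Σ Lᵢ/(AᵢEᵢ) = δ_free.
The series flexibility is Σ Lᵢ/(AᵢEᵢ) = 725/(1925×32×10³) + 575/(1750×119×10³) = 1.453×10⁻⁵ mm/N.
So P = 0.6972 / 1.453×10⁻⁵ = 47.98 kN, compressive.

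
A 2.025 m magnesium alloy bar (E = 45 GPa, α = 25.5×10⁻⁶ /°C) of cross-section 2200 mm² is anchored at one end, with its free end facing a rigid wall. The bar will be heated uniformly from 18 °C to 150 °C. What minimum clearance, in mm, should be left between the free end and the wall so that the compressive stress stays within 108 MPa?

g ≈ 1.96 mm

Free expansion if unrestrained: δ_free = αΔT L = 25.5×10⁻⁶ × 132 × 2025 = 6.816 mm.
A stress of 108 MPa corresponds to the wall pushing the bar back by σL/E = 108×2025/(45×10³) = 4.86 mm.
The gap must absorb the remainder: g_min = 6.816 − 4.86 = 1.956 mm.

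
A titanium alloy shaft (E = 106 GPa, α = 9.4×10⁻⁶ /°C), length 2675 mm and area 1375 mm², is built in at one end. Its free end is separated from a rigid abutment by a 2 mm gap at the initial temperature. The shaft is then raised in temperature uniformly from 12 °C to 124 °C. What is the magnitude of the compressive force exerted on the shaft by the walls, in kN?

If the wall were absent the shaft would grow by αΔT L = 9.4×10⁻⁶ × 112 × 2675 = 2.816 mm.
The gap closes (δ_free > 2 mm) and the wall then resists a further 2.816 − 2 = 0.8162 mm of expansion.
So σ = E(δ_free − g)/L = 106×10³ × 0.8162/2675 = 32.34 MPa.
Force on the wall = σA = 32.34 × 1375 mm² = 44.47 kN.

P ≈ 44.5 kN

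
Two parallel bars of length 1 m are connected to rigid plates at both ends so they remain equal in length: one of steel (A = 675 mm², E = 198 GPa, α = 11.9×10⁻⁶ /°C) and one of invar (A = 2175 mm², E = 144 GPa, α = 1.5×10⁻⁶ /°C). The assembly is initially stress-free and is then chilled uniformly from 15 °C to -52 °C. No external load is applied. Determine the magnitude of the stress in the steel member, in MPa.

Equilibrium of a rigid end plate with no external load gives equal and opposite internal forces ±P in the two members. Since α_{steel} > α_{invar}, cooling drives the steel into tension and the invar into compression.
Setting the final lengths equal and cancelling L: (α₁ − α₂)ΔT = P/(A₁E₁) + P/(A₂E₂).
|α₁ − α₂|·ΔT = 10.4×10⁻⁶ × 67 = 0.0006968.
1/(A₁E₁) + 1/(A₂E₂) = 1/(675×198×10³) + 1/(2175×144×10³) = 1.068×10⁻⁸ N⁻¹.
So P = 0.0006968 / 1.068×10⁻⁸ = 65.27 kN.
σ_{steel} = P/A₁ = 65270/675 = 96.7 MPa, tensile.

σ ≈ 96.7 MPa (tensile)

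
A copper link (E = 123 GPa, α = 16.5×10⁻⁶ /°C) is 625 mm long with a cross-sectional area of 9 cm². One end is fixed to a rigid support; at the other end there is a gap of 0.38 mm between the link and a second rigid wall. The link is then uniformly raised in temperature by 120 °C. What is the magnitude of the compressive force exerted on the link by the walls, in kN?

Unrestrained expansion: δ_free = αΔT L = 16.5×10⁻⁶ × 120 × 625 = 1.237 mm.
The gap closes (δ_free > 0.38 mm) and the wall then resists a further 1.237 − 0.38 = 0.8575 mm of expansion.
That suppressed elongation corresponds to σ = E·Δ/L = 123×10³ × 0.8575/625 = 168.8 MPa.
Force on the wall = σA = 168.8 × 900 mm² = 151.9 kN.

P ≈ 152 kN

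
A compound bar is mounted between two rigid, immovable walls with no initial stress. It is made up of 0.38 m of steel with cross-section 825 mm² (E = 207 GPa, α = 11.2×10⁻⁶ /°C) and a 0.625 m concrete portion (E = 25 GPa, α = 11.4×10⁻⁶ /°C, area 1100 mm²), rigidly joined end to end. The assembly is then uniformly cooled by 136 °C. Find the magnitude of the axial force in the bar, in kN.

Free thermal contraction of the whole bar: Σ αᵢΔT Lᵢ = 11.2×10⁻⁶×136×380 + 11.4×10⁻⁶×136×625 = 1.548 mm.
Since the ends are fixed, an axial force P builds up, equal in every segment, with P · Σ Lᵢ/(AᵢEᵢ) = δ_free.
Σ Lᵢ/(AᵢEᵢ) = 380/(825×207×10³) + 625/(1100×25×10³) = 2.495×10⁻⁵ mm/N.
P = 1.548 / 2.495×10⁻⁵ = 62030 N = 62.03 kN, tensile.

P ≈ 62 kN (tensile)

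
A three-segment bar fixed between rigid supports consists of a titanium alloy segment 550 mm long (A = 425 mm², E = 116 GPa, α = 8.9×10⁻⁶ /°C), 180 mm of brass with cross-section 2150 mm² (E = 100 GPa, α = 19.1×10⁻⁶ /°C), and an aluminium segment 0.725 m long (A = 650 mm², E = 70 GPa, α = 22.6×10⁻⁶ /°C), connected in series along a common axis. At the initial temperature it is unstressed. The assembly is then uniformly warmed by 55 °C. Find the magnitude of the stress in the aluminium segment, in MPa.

If the supports were absent, the total length change would be Σ αᵢΔT Lᵢ = 8.9×10⁻⁶×55×550 + 19.1×10⁻⁶×55×180 + 22.6×10⁻⁶×55×725 = 1.359 mm.
The walls prevent any net length change, so an axial force P (same in every segment) develops. Compatibility: P · Σ Lᵢ/(AᵢEᵢ) = δ_free.
Σ Lᵢ/(AᵢEᵢ) = 550/(425×116×10³) + 180/(2150×100×10³) + 725/(650×70×10³) = 2.793×10⁻⁵ mm/N.
P = 1.359 / 2.793×10⁻⁵ = 48680 N = 48.68 kN, compressive.
σ_{aluminium} = P / A = 48680 / 650 = 74.89 MPa.

σ ≈ 74.9 MPa (compressive)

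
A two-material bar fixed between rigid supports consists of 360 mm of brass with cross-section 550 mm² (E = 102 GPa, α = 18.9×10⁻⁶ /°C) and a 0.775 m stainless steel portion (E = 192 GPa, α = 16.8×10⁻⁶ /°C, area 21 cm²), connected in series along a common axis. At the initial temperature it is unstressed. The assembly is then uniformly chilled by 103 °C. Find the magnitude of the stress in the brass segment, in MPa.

σ ≈ 445 MPa (tensile)

Free thermal contraction of the whole bar: Σ αᵢΔT Lᵢ = 18.9×10⁻⁶×103×360 + 16.8×10⁻⁶×103×775 = 2.042 mm.
Since the ends are fixed, an axial force P builds up, equal in every segment, with P · Σ Lᵢ/(AᵢEᵢ) = δ_free.
Σ Lᵢ/(AᵢEᵢ) = 360/(550×102×10³) + 775/(2100×192×10³) = 8.339×10⁻⁶ mm/N.
P = 2.042 / 8.339×10⁻⁶ = 244900 N = 244.9 kN, tensile.
σ_{brass} = P / A = 244900 / 550 = 445.2 MPa.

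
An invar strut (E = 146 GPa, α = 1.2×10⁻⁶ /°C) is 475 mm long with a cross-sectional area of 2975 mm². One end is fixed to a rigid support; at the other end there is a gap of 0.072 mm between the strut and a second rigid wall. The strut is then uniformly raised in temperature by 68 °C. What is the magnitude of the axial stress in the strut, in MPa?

If the wall were absent the strut would grow by αΔT L = 1.2×10⁻⁶ × 68 × 475 = 0.03876 mm.
Since δ_free = 0.0388 mm is less than the 0.072 mm gap, the strut never touches the wall. No axial force develops.

σ ≈ 0 MPa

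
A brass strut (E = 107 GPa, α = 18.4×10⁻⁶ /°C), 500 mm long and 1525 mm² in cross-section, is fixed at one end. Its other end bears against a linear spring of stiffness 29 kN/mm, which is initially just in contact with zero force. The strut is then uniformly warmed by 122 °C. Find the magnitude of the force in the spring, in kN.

The unrestrained thermal change is αΔT L = 18.4×10⁻⁶ × 122 × 500 = 1.122 mm.
Let P be the compressive force at the spring. The strut shortens elastically by PL/(AE) and the spring compresses by P/k; together these equal δ_free.
So P = δ_free / [L/(AE) + 1/k] = 1.122 / [ 500/(1525×107×10³) + 1/(29×10³) ].
P = 1.122 / 3.755×10⁻⁵ = 29890 N.

P ≈ 29.9 kN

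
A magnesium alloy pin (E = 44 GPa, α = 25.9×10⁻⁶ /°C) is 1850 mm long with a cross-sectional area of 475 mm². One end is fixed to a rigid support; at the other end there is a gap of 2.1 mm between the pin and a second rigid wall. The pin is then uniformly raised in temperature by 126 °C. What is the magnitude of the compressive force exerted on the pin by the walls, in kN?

Free thermal elongation = αΔT L = 25.9×10⁻⁶ × 126 × 1850 = 6.037 mm.
This exceeds the 2.1 mm gap, so the wall pushes back. The portion of expansion that must be recovered elastically is δ_free − gap = 6.037 − 2.1 = 3.937 mm.
So σ = E(δ_free − g)/L = 44×10³ × 3.937/1850 = 93.64 MPa.
P = σA = 93.64 × 475 = 44.48 kN.

P ≈ 44.5 kN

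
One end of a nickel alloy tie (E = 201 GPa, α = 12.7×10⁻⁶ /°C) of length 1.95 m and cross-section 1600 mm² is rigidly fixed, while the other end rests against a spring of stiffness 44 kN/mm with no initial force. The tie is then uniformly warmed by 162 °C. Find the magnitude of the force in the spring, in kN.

P ≈ 139 kN

The unrestrained thermal change is αΔT L = 12.7×10⁻⁶ × 162 × 1950 = 4.012 mm.
With a force P in the spring, the elastic change of the tie is PL/(AE) and that of the spring is P/k; compatibility requires their sum to equal δ_free.
P [ L/(AE) + 1/k ] = δ_free → P [ 1950/(1600×201×10³) + 1/(44×10³) ] = 4.012.
P = 4.012 / 2.879×10⁻⁵ = 139300 N.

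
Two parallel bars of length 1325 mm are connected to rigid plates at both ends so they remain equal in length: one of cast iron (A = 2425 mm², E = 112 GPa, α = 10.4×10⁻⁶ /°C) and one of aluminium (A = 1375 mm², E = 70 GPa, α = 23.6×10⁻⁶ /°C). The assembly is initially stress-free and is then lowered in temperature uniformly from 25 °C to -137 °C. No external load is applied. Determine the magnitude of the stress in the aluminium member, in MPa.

Equilibrium of a rigid end plate with no external load gives equal and opposite internal forces ±P in the two members. Since α_{aluminium} > α_{cast iron}, cooling drives the aluminium into tension and the cast iron into compression.
Setting the final lengths equal and cancelling L: (α₁ − α₂)ΔT = P/(A₁E₁) + P/(A₂E₂).
|α₁ − α₂|·ΔT = 13.2×10⁻⁶ × 162 = 0.002138.
1/(A₁E₁) + 1/(A₂E₂) = 1/(2425×112×10³) + 1/(1375×70×10³) = 1.407×10⁻⁸ N⁻¹.
So P = 0.002138 / 1.407×10⁻⁸ = 152 kN.
σ_{aluminium} = P/A₂ = 152000/1375 = 110.5 MPa, tensile.

σ ≈ 111 MPa (tensile)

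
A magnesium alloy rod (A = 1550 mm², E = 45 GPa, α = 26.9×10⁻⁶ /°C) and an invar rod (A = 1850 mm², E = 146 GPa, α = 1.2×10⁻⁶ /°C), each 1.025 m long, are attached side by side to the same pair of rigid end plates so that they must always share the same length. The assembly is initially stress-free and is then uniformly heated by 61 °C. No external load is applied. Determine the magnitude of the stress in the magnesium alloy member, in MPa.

Equilibrium of a rigid end plate with no external load gives equal and opposite internal forces ±P in the two members. Since α_{magnesium alloy} > α_{invar}, heating drives the magnesium alloy into compression and the invar into tension.
Equating the net (thermal + elastic) strains gives |α₁ − α₂|·ΔT = P·[1/(A₁E₁) + 1/(A₂E₂)].
|α₁ − α₂|·ΔT = 25.7×10⁻⁶ × 61 = 0.001568.
1/(A₁E₁) + 1/(A₂E₂) = 1/(1550×45×10³) + 1/(1850×146×10³) = 1.804×10⁻⁸ N⁻¹.
So P = 0.001568 / 1.804×10⁻⁸ = 86.9 kN.
σ_{magnesium alloy} = P/A₁ = 86900/1550 = 56.07 MPa, compressive.

σ ≈ 56.1 MPa (compressive)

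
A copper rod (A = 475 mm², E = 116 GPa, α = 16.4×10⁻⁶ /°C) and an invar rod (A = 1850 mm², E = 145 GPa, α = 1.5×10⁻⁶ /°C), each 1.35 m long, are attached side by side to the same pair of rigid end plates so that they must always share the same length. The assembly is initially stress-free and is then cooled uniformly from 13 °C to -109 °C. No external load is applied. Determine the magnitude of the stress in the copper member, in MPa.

The copper has the larger α, so on cooling it would change length more than the invar if both were free. The rigid plates force a common final length, so the copper is put into tension and the invar into compression, with equal and opposite forces P (no external load).
Equating the net (thermal + elastic) strains gives |α₁ − α₂|·ΔT = P·[1/(A₁E₁) + 1/(A₂E₂)].
|α₁ − α₂|·ΔT = 14.9×10⁻⁶ × 122 = 0.001818.
1/(A₁E₁) + 1/(A₂E₂) = 1/(475×116×10³) + 1/(1850×145×10³) = 2.188×10⁻⁸ N⁻¹.
So P = 0.001818 / 2.188×10⁻⁸ = 83.09 kN.
σ_{copper} = P/A₁ = 83090/475 = 174.9 MPa, tensile.

σ ≈ 175 MPa (tensile)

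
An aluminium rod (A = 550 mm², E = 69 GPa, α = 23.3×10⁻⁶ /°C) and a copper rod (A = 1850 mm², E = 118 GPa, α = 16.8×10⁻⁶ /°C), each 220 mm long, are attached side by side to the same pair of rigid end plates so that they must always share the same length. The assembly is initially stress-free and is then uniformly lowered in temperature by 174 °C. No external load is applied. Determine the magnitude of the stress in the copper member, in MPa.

Both members must finish at the same length. With the larger α, the aluminium tends to over-contract; the plates restrain it, putting the aluminium in tension and the copper in compression. With no external load the two internal forces are equal and opposite, magnitude P.
Compatibility of the two members (thermal + elastic change equal): (α₁ − α₂)ΔT = P·[1/(A₁E₁) + 1/(A₂E₂)].
|α₁ − α₂|·ΔT = 6.5×10⁻⁶ × 174 = 0.001131.
1/(A₁E₁) + 1/(A₂E₂) = 1/(550×69×10³) + 1/(1850×118×10³) = 3.093×10⁻⁸ N⁻¹.
P = 0.001131 / 3.093×10⁻⁸ = 36560 N = 36.56 kN.
σ_{copper} = P/A₂ = 36560/1850 = 19.76 MPa, compressive.

σ ≈ 19.8 MPa (compressive)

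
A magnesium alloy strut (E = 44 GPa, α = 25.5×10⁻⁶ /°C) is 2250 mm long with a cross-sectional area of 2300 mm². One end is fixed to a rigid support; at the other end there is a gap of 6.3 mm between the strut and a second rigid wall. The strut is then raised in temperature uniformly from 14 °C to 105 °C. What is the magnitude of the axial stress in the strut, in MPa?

If the wall were absent the strut would grow by αΔT L = 25.5×10⁻⁶ × 91 × 2250 = 5.221 mm.
This is smaller than the 6.3 mm clearance, so the strut expands freely without reaching the stop — the stress is zero.

σ ≈ 0 MPa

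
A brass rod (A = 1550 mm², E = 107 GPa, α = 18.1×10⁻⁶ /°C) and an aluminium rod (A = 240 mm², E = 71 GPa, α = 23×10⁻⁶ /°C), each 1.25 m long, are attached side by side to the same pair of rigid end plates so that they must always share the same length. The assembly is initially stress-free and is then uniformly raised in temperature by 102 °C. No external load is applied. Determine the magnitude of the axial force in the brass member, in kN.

P ≈ 7.72 kN (tensile in the brass)

The aluminium has the larger α, so on heating it would change length more than the brass if both were free. The rigid plates force a common final length, so the aluminium is put into compression and the brass into tension, with equal and opposite forces P (no external load).
Setting the final lengths equal and cancelling L: (α₁ − α₂)ΔT = P/(A₁E₁) + P/(A₂E₂).
|α₁ − α₂|·ΔT = 4.9×10⁻⁶ × 102 = 0.0004998.
1/(A₁E₁) + 1/(A₂E₂) = 1/(1550×107×10³) + 1/(240×71×10³) = 6.471×10⁻⁸ N⁻¹.
So P = 0.0004998 / 6.471×10⁻⁸ = 7.723 kN.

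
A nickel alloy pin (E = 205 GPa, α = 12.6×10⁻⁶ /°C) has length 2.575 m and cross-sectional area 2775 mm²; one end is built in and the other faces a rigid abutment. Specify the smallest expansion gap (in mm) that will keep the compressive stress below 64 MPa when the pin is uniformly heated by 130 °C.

With no wall the pin would lengthen by αΔT L = 12.6×10⁻⁶ × 130 × 2575 = 4.218 mm.
At the allowable stress the elastic shortening the wall may impose is σL/E = 64 × 2575 / (205×10³) = 0.8039 mm.
The gap must absorb the remainder: g_min = 4.218 − 0.8039 = 3.414 mm.

g ≈ 3.41 mm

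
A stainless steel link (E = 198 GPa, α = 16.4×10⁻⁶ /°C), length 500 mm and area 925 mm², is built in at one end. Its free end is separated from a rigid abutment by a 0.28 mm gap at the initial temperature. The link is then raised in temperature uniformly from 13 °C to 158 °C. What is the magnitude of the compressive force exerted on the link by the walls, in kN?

P ≈ 333 kN

Free thermal elongation = αΔT L = 16.4×10⁻⁶ × 145 × 500 = 1.189 mm.
This exceeds the 0.28 mm gap, so the wall pushes back. The portion of expansion that must be recovered elastically is δ_free − gap = 1.189 − 0.28 = 0.909 mm.
That suppressed elongation corresponds to σ = E·Δ/L = 198×10³ × 0.909/500 = 360 MPa.
P = σA = 360 × 925 = 333 kN.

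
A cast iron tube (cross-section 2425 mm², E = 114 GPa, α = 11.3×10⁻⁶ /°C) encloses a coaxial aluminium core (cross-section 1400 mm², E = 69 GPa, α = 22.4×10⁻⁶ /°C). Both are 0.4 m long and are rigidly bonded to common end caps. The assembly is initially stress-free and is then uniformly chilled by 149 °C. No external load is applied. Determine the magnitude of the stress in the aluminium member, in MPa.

σ ≈ 84.6 MPa (tensile)

Equilibrium of a rigid end plate with no external load gives equal and opposite internal forces ±P in the two members. Since α_{aluminium} > α_{cast iron}, cooling drives the aluminium into tension and the cast iron into compression.
Equating the net (thermal + elastic) strains gives |α₁ − α₂|·ΔT = P·[1/(A₁E₁) + 1/(A₂E₂)].
|α₁ − α₂|·ΔT = 11.1×10⁻⁶ × 149 = 0.001654.
1/(A₁E₁) + 1/(A₂E₂) = 1/(2425×114×10³) + 1/(1400×69×10³) = 1.397×10⁻⁸ N⁻¹.
So P = 0.001654 / 1.397×10⁻⁸ = 118.4 kN.
σ_{aluminium} = P/A₂ = 118400/1400 = 84.57 MPa, tensile.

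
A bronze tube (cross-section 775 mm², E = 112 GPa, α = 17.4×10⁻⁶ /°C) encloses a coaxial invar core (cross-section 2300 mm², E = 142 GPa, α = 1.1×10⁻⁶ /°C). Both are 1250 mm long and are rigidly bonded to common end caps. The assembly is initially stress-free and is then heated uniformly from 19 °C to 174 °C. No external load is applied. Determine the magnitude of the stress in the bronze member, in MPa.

σ ≈ 224 MPa (compressive)

Equilibrium of a rigid end plate with no external load gives equal and opposite internal forces ±P in the two members. Since α_{bronze} > α_{invar}, heating drives the bronze into compression and the invar into tension.
Compatibility of the two members (thermal + elastic change equal): (α₁ − α₂)ΔT = P·[1/(A₁E₁) + 1/(A₂E₂)].
|α₁ − α₂|·ΔT = 16.3×10⁻⁶ × 155 = 0.002526.
1/(A₁E₁) + 1/(A₂E₂) = 1/(775×112×10³) + 1/(2300×142×10³) = 1.458×10⁻⁸ N⁻¹.
So P = 0.002526 / 1.458×10⁻⁸ = 173.3 kN.
σ_{bronze} = P/A₁ = 173300/775 = 223.6 MPa, compressive.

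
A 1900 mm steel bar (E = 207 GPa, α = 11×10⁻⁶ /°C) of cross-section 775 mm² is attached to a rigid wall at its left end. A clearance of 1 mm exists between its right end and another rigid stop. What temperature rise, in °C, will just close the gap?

ΔT ≈ 47.8 °C

The gap closes when αΔT L = 1 mm, since the bar is still unstressed at that instant.
ΔT = 1 / (11×10⁻⁶ × 1900) = 47.85 °C.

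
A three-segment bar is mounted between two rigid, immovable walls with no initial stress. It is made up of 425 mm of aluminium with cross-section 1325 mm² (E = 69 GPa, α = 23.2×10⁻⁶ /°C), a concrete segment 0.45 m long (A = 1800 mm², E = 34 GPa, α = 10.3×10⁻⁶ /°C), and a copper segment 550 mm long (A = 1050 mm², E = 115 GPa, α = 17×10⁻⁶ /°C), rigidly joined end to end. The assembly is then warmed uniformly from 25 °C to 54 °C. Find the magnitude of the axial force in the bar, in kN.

P ≈ 41.8 kN (compressive)

With the walls removed the bar would change length by δ_free = Σ αᵢΔT Lᵢ = 23.2×10⁻⁶×29×425 + 10.3×10⁻⁶×29×450 + 17×10⁻⁶×29×550 = 0.6915 mm.
Since the ends are fixed, an axial force P builds up, equal in every segment, with P · Σ Lᵢ/(AᵢEᵢ) = δ_free.
The series flexibility is Σ Lᵢ/(AᵢEᵢ) = 425/(1325×69×10³) + 450/(1800×34×10³) + 550/(1050×115×10³) = 1.656×10⁻⁵ mm/N.
P = 0.6915 / 1.656×10⁻⁵ = 41770 N = 41.77 kN, compressive.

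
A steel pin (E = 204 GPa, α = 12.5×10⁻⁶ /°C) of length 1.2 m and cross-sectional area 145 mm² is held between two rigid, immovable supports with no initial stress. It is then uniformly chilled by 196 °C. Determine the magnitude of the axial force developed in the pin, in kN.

P ≈ 72.5 kN (tensile)

The ends cannot move, so σ = EαΔT = 204×10³ × 12.5×10⁻⁶ × 196 = 499.8 MPa.
Axial force P = σA = 499.8 × 145 = 72470 N = 72.47 kN, tensile.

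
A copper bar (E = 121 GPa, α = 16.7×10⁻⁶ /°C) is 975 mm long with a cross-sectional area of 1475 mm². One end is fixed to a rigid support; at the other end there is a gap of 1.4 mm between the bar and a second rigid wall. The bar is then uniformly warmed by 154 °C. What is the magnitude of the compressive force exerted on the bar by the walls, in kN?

P ≈ 203 kN

If the wall were absent the bar would grow by αΔT L = 16.7×10⁻⁶ × 154 × 975 = 2.508 mm.
This exceeds the 1.4 mm gap, so the wall pushes back. The portion of expansion that must be recovered elastically is δ_free − gap = 2.508 − 1.4 = 1.108 mm.
Compatibility: PL/(AE) = 1.108 mm, so σ = P/A = E × (1.108/975) = 137.4 MPa.
P = σA = 137.4 × 1475 = 202.7 kN.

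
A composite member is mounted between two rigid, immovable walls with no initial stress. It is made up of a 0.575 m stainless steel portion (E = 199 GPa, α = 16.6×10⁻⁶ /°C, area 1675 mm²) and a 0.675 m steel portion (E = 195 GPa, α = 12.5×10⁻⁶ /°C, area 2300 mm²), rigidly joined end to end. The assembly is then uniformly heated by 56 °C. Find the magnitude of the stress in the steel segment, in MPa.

σ ≈ 136 MPa (compressive)

With the walls removed the bar would change length by δ_free = Σ αᵢΔT Lᵢ = 16.6×10⁻⁶×56×575 + 12.5×10⁻⁶×56×675 = 1.007 mm.
The walls prevent any net length change, so an axial force P (same in every segment) develops. Compatibility: P · Σ Lᵢ/(AᵢEᵢ) = δ_free.
The series flexibility is Σ Lᵢ/(AᵢEᵢ) = 575/(1675×199×10³) + 675/(2300×195×10³) = 3.23×10⁻⁶ mm/N.
P = 1.007 / 3.23×10⁻⁶ = 311800 N = 311.8 kN, compressive.
σ_{steel} = P / A = 311800 / 2300 = 135.6 MPa.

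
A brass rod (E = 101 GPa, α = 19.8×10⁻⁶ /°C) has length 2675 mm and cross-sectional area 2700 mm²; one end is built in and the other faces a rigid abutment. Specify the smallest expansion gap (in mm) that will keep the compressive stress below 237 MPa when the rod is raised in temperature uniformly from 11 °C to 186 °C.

With no wall the rod would lengthen by αΔT L = 19.8×10⁻⁶ × 175 × 2675 = 9.269 mm.
A stress of 237 MPa corresponds to the wall pushing the rod back by σL/E = 237×2675/(101×10³) = 6.277 mm.
The gap must absorb the remainder: g_min = 9.269 − 6.277 = 2.992 mm.

g ≈ 2.99 mm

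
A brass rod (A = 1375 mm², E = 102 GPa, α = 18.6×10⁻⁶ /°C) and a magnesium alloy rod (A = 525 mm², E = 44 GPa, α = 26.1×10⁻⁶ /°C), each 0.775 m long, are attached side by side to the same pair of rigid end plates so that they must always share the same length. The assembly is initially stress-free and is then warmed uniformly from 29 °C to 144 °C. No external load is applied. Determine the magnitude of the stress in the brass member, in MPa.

σ ≈ 12.4 MPa (tensile)

Both members must finish at the same length. With the larger α, the magnesium alloy tends to over-expand; the plates restrain it, putting the magnesium alloy in compression and the brass in tension. With no external load the two internal forces are equal and opposite, magnitude P.
Compatibility of the two members (thermal + elastic change equal): (α₁ − α₂)ΔT = P·[1/(A₁E₁) + 1/(A₂E₂)].
|α₁ − α₂|·ΔT = 7.5×10⁻⁶ × 115 = 0.0008625.
1/(A₁E₁) + 1/(A₂E₂) = 1/(1375×102×10³) + 1/(525×44×10³) = 5.042×10⁻⁸ N⁻¹.
P = 0.0008625 / 5.042×10⁻⁸ = 17110 N = 17.11 kN.
σ_{brass} = P/A₁ = 17110/1375 = 12.44 MPa, tensile.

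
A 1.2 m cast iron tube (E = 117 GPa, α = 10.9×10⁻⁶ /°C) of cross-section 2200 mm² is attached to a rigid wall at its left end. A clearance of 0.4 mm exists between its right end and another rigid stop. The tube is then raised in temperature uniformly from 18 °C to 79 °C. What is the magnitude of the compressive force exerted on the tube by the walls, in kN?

P ≈ 85.3 kN

Unrestrained expansion: δ_free = αΔT L = 10.9×10⁻⁶ × 61 × 1200 = 0.7979 mm.
This exceeds the 0.4 mm gap, so the wall pushes back. The portion of expansion that must be recovered elastically is δ_free − gap = 0.7979 − 0.4 = 0.3979 mm.
Compatibility: PL/(AE) = 0.3979 mm, so σ = P/A = E × (0.3979/1200) = 38.79 MPa.
P = σA = 38.79 × 2200 = 85.35 kN.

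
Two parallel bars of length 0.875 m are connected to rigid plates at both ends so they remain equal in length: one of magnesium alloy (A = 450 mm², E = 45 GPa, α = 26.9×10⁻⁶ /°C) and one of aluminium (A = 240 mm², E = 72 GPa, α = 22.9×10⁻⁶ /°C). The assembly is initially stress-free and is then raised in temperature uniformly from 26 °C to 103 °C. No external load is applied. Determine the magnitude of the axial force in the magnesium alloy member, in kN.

The magnesium alloy has the larger α, so on heating it would change length more than the aluminium if both were free. The rigid plates force a common final length, so the magnesium alloy is put into compression and the aluminium into tension, with equal and opposite forces P (no external load).
Equating the net (thermal + elastic) strains gives |α₁ − α₂|·ΔT = P·[1/(A₁E₁) + 1/(A₂E₂)].
|α₁ − α₂|·ΔT = 4×10⁻⁶ × 77 = 0.000308.
1/(A₁E₁) + 1/(A₂E₂) = 1/(450×45×10³) + 1/(240×72×10³) = 1.073×10⁻⁷ N⁻¹.
So P = 0.000308 / 1.073×10⁻⁷ = 2.872 kN.

P ≈ 2.87 kN (compressive in the magnesium alloy)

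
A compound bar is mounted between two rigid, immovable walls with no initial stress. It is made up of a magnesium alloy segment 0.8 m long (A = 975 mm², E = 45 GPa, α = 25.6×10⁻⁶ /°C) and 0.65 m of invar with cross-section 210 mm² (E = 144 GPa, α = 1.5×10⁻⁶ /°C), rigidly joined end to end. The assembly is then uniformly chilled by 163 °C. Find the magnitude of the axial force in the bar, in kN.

P ≈ 88 kN (tensile)

With the walls removed the bar would change length by δ_free = Σ αᵢΔT Lᵢ = 25.6×10⁻⁶×163×800 + 1.5×10⁻⁶×163×650 = 3.497 mm.
The rigid supports impose zero overall length change; the single axial force P common to all segments must satisfy P Σ Lᵢ/(AᵢEᵢ) = δ_free.
Σ Lᵢ/(AᵢEᵢ) = 800/(975×45×10³) + 650/(210×144×10³) = 3.973×10⁻⁵ mm/N.
So P = 3.497 / 3.973×10⁻⁵ = 88.03 kN, tensile.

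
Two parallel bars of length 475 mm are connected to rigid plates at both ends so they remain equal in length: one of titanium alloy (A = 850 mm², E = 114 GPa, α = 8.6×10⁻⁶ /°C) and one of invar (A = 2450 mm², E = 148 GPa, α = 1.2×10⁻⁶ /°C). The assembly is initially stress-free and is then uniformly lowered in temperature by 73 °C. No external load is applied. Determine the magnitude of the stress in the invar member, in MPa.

The titanium alloy has the larger α, so on cooling it would change length more than the invar if both were free. The rigid plates force a common final length, so the titanium alloy is put into tension and the invar into compression, with equal and opposite forces P (no external load).
Compatibility of the two members (thermal + elastic change equal): (α₁ − α₂)ΔT = P·[1/(A₁E₁) + 1/(A₂E₂)].
|α₁ − α₂|·ΔT = 7.4×10⁻⁶ × 73 = 0.0005402.
1/(A₁E₁) + 1/(A₂E₂) = 1/(850×114×10³) + 1/(2450×148×10³) = 1.308×10⁻⁸ N⁻¹.
P = 0.0005402 / 1.308×10⁻⁸ = 41310 N = 41.31 kN.
σ_{invar} = P/A₂ = 41310/2450 = 16.86 MPa, compressive.

σ ≈ 16.9 MPa (compressive)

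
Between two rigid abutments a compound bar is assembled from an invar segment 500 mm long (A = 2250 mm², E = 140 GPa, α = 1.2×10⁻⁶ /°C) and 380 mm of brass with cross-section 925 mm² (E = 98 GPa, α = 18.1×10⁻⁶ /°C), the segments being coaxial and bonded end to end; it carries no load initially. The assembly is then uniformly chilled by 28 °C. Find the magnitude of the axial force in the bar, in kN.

P ≈ 36.2 kN (tensile)

With the walls removed the bar would change length by δ_free = Σ αᵢΔT Lᵢ = 1.2×10⁻⁶×28×500 + 18.1×10⁻⁶×28×380 = 0.2094 mm.
The walls prevent any net length change, so an axial force P (same in every segment) develops. Compatibility: P · Σ Lᵢ/(AᵢEᵢ) = δ_free.
The series flexibility is Σ Lᵢ/(AᵢEᵢ) = 500/(2250×140×10³) + 380/(925×98×10³) = 5.779×10⁻⁶ mm/N.
Hence P = δ_free / Σ(L/AE) = 0.2094/5.779×10⁻⁶ = 36.23 kN (tensile).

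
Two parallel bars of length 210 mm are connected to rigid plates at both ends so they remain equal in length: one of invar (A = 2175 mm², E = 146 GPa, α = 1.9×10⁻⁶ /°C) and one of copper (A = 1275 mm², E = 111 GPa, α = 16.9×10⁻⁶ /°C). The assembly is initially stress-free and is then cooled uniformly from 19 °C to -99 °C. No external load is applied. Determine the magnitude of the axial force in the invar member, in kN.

Both members must finish at the same length. With the larger α, the copper tends to over-contract; the plates restrain it, putting the copper in tension and the invar in compression. With no external load the two internal forces are equal and opposite, magnitude P.
Compatibility of the two members (thermal + elastic change equal): (α₁ − α₂)ΔT = P·[1/(A₁E₁) + 1/(A₂E₂)].
|α₁ − α₂|·ΔT = 15×10⁻⁶ × 118 = 0.00177.
1/(A₁E₁) + 1/(A₂E₂) = 1/(2175×146×10³) + 1/(1275×111×10³) = 1.021×10⁻⁸ N⁻¹.
So P = 0.00177 / 1.021×10⁻⁸ = 173.3 kN.

P ≈ 173 kN (compressive in the invar)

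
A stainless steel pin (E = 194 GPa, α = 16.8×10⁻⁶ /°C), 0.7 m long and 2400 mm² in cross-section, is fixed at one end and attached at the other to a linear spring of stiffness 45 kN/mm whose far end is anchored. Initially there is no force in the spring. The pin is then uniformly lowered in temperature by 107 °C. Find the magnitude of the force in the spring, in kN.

P ≈ 53 kN

The unrestrained thermal change is αΔT L = 16.8×10⁻⁶ × 107 × 700 = 1.258 mm.
With a force P in the spring, the elastic change of the pin is PL/(AE) and that of the spring is P/k; compatibility requires their sum to equal δ_free.
P [ L/(AE) + 1/k ] = δ_free → P [ 700/(2400×194×10³) + 1/(45×10³) ] = 1.258.
P = 1.258 / 2.373×10⁻⁵ = 53040 N.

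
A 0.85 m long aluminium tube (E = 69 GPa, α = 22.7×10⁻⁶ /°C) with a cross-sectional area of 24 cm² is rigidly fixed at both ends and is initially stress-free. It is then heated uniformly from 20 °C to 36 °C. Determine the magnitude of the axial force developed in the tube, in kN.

P ≈ 60.1 kN (compressive)

The ends cannot move, so σ = EαΔT = 69×10³ × 22.7×10⁻⁶ × 16 = 25.06 MPa.
Then P = σA = 25.06 × 2400 mm² = 60.15 kN, compressive.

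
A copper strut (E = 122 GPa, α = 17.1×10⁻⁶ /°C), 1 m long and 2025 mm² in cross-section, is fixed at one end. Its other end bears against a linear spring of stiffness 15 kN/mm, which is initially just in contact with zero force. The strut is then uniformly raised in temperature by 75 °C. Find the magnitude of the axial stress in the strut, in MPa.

σ ≈ 8.96 MPa (compressive)

If the spring were absent the strut would lengthen by αΔT L = 17.1×10⁻⁶ × 75 × 1000 = 1.283 mm.
With a force P in the spring, the elastic change of the strut is PL/(AE) and that of the spring is P/k; compatibility requires their sum to equal δ_free.
So P = δ_free / [L/(AE) + 1/k] = 1.283 / [ 1000/(2025×122×10³) + 1/(15×10³) ].
P = 1.283 / 7.071×10⁻⁵ = 18140 N.
σ = P/A = 18140/2025 = 8.956 MPa.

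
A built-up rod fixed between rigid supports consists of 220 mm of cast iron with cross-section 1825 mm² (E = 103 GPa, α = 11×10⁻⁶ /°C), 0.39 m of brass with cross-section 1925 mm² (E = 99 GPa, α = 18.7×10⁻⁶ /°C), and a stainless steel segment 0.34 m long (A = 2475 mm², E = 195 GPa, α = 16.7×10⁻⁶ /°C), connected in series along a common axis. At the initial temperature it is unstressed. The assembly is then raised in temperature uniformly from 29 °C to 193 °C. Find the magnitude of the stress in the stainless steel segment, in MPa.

σ ≈ 260 MPa (compressive)

With the walls removed the bar would change length by δ_free = Σ αᵢΔT Lᵢ = 11×10⁻⁶×164×220 + 18.7×10⁻⁶×164×390 + 16.7×10⁻⁶×164×340 = 2.524 mm.
The rigid supports impose zero overall length change; the single axial force P common to all segments must satisfy P Σ Lᵢ/(AᵢEᵢ) = δ_free.
Σ Lᵢ/(AᵢEᵢ) = 220/(1825×103×10³) + 390/(1925×99×10³) + 340/(2475×195×10³) = 3.921×10⁻⁶ mm/N.
So P = 2.524 / 3.921×10⁻⁶ = 643.7 kN, compressive.
σ_{stainless steel} = P / A = 643700 / 2475 = 260.1 MPa.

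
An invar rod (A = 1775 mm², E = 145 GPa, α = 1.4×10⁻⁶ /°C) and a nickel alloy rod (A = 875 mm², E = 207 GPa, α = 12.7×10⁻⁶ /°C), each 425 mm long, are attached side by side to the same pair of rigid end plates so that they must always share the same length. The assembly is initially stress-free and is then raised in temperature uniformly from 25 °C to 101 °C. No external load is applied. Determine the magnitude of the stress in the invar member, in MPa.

σ ≈ 51.4 MPa (tensile)

The nickel alloy has the larger α, so on heating it would change length more than the invar if both were free. The rigid plates force a common final length, so the nickel alloy is put into compression and the invar into tension, with equal and opposite forces P (no external load).
Compatibility of the two members (thermal + elastic change equal): (α₁ − α₂)ΔT = P·[1/(A₁E₁) + 1/(A₂E₂)].
|α₁ − α₂|·ΔT = 11.3×10⁻⁶ × 76 = 0.0008588.
1/(A₁E₁) + 1/(A₂E₂) = 1/(1775×145×10³) + 1/(875×207×10³) = 9.406×10⁻⁹ N⁻¹.
P = 0.0008588 / 9.406×10⁻⁹ = 91300 N = 91.3 kN.
σ_{invar} = P/A₁ = 91300/1775 = 51.44 MPa, tensile.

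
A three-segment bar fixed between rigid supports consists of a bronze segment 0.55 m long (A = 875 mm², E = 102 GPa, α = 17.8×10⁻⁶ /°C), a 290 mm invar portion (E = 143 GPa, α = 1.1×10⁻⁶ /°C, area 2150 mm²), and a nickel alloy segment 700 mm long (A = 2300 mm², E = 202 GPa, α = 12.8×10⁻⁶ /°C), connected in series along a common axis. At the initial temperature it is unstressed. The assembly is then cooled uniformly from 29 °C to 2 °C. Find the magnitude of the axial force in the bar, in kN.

Free thermal contraction of the whole bar: Σ αᵢΔT Lᵢ = 17.8×10⁻⁶×27×550 + 1.1×10⁻⁶×27×290 + 12.8×10⁻⁶×27×700 = 0.5149 mm.
The walls prevent any net length change, so an axial force P (same in every segment) develops. Compatibility: P · Σ Lᵢ/(AᵢEᵢ) = δ_free.
Σ Lᵢ/(AᵢEᵢ) = 550/(875×102×10³) + 290/(2150×143×10³) + 700/(2300×202×10³) = 8.612×10⁻⁶ mm/N.
So P = 0.5149 / 8.612×10⁻⁶ = 59.78 kN, tensile.

P ≈ 59.8 kN (tensile)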